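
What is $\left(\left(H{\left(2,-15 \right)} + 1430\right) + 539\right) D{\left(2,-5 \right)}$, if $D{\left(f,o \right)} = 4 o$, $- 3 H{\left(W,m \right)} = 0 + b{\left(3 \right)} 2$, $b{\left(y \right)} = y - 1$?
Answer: $- \frac{118060}{3} \approx -39353.0$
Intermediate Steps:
$b{\left(y \right)} = -1 + y$
$H{\left(W,m \right)} = - \frac{4}{3}$ ($H{\left(W,m \right)} = - \frac{0 + \left(-1 + 3\right) 2}{3} = - \frac{0 + 2 \cdot 2}{3} = - \frac{0 + 4}{3} = \left(- \frac{1}{3}\right) 4 = - \frac{4}{3}$)
$\left(\left(H{\left(2,-15 \right)} + 1430\right) + 539\right) D{\left(2,-5 \right)} = \left(\left(- \frac{4}{3} + 1430\right) + 539\right) 4 \left(-5\right) = \left(\frac{4286}{3} + 539\right) \left(-20\right) = \frac{5903}{3} \left(-20\right) = - \frac{118060}{3}$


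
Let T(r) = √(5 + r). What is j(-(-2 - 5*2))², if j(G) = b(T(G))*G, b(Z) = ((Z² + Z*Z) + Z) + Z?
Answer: 176256 + 19584*√17 ≈ 2.5700e+5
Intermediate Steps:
b(Z) = 2*Z + 2*Z² (b(Z) = ((Z² + Z²) + Z) + Z = (2*Z² + Z) + Z = (Z + 2*Z²) + Z = 2*Z + 2*Z²)
j(G) = 2*G*√(5 + G)*(1 + √(5 + G)) (j(G) = (2*√(5 + G)*(1 + √(5 + G)))*G = 2*G*√(5 + G)*(1 + √(5 + G)))
j(-(-2 - 5*2))² = (2*(-(-2 - 5*2))*(5 - (-2 - 5*2) + √(5 - (-2 - 5*2))))² = (2*(-(-2 - 10))*(5 - (-2 - 10) + √(5 - (-2 - 10))))² = (2*(-1*(-12))*(5 - 1*(-12) + √(5 - 1*(-12))))² = (2*12*(5 + 12 + √(5 + 12)))² = (2*12*(5 + 12 + √17))² = (2*12*(17 + √17))² = (408 + 24*√17)²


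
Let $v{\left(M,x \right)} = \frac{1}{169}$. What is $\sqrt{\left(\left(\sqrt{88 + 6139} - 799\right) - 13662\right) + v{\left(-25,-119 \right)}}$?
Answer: $\frac{\sqrt{-2443908 + 169 \sqrt{6227}}}{13} \approx 119.93 i$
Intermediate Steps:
$v{\left(M,x \right)} = \frac{1}{169}$
$\sqrt{\left(\left(\sqrt{88 + 6139} - 799\right) - 13662\right) + v{\left(-25,-119 \right)}} = \sqrt{\left(\left(\sqrt{88 + 6139} - 799\right) - 13662\right) + \frac{1}{169}} = \sqrt{\left(\left(\sqrt{6227} - 799\right) - 13662\right) + \frac{1}{169}} = \sqrt{\left(\left(-799 + \sqrt{6227}\right) - 13662\right) + \frac{1}{169}} = \sqrt{\left(-14461 + \sqrt{6227}\right) + \frac{1}{169}} = \sqrt{- \frac{2443908}{169} + \sqrt{6227}}$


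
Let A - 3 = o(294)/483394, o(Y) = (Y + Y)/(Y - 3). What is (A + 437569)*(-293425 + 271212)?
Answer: -2349243318923134/241697 ≈ -9.7198e+9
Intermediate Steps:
o(Y) = 2*Y/(-3 + Y) (o(Y) = (2*Y)/(-3 + Y) = 2*Y/(-3 + Y))
A = 70333925/23444609 (A = 3 + (2*294/(-3 + 294))/483394 = 3 + (2*294/291)*(1/483394) = 3 + (2*294*(1/291))*(1/483394) = 3 + (196/97)*(1/483394) = 3 + 98/23444609 = 70333925/23444609 ≈ 3.0000)
(A + 437569)*(-293425 + 271212) = (70333925/23444609 + 437569)*(-293425 + 271212) = (10258704449446/23444609)*(-22213) = -2349243318923134/241697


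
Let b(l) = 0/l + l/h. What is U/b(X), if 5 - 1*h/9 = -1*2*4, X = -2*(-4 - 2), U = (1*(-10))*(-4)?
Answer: 390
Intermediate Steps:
U = 40 (U = -10*(-4) = 40)
X = 12 (X = -2*(-6) = 12)
h = 117 (h = 45 - 9*(-1*2)*4 = 45 - (-18)*4 = 45 - 9*(-8) = 45 + 72 = 117)
b(l) = l/117 (b(l) = 0/l + l/117 = 0 + l*(1/117) = 0 + l/117 = l/117)
U/b(X) = 40/(((1/117)*12)) = 40/(4/39) = 40*(39/4) = 390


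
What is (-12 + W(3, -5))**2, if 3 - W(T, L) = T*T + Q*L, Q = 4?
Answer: 4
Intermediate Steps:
W(T, L) = 3 - T**2 - 4*L (W(T, L) = 3 - (T*T + 4*L) = 3 - (T**2 + 4*L) = 3 + (-T**2 - 4*L) = 3 - T**2 - 4*L)
(-12 + W(3, -5))**2 = (-12 + (3 - 1*3**2 - 4*(-5)))**2 = (-12 + (3 - 1*9 + 20))**2 = (-12 + (3 - 9 + 20))**2 = (-12 + 14)**2 = 2**2 = 4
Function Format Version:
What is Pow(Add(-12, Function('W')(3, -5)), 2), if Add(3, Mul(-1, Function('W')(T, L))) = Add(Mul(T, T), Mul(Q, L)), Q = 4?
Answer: 4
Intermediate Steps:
Function('W')(T, L) = Add(3, Mul(-1, Pow(T, 2)), Mul(-4, L)) (Function('W')(T, L) = Add(3, Mul(-1, Add(Mul(T, T), Mul(4, L)))) = Add(3, Mul(-1, Add(Pow(T, 2), Mul(4, L)))) = Add(3, Add(Mul(-1, Pow(T, 2)), Mul(-4, L))) = Add(3, Mul(-1, Pow(T, 2)), Mul(-4, L)))
Pow(Add(-12, Function('W')(3, -5)), 2) = Pow(Add(-12, Add(3, Mul(-1, Pow(3, 2)), Mul(-4, -5))), 2) = Pow(Add(-12, Add(3, Mul(-1, 9), 20)), 2) = Pow(Add(-12, Add(3, -9, 20)), 2) = Pow(Add(-12, 14), 2) = Pow(2, 2) = 4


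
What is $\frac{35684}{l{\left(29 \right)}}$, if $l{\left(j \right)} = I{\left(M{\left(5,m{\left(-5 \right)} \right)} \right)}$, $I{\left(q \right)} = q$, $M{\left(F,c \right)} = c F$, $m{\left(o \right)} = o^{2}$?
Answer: $\frac{35684}{125} \approx 285.47$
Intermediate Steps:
$M{\left(F,c \right)} = F c$
$l{\left(j \right)} = 125$ ($l{\left(j \right)} = 5 \left(-5\right)^{2} = 5 \cdot 25 = 125$)
$\frac{35684}{l{\left(29 \right)}} = \frac{35684}{125}$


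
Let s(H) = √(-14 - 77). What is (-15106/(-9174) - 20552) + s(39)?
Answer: -94264471/4587 + I*√91 ≈ -20550.0 + 9.5394*I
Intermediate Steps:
s(H) = I*√91 (s(H) = √(-91) = I*√91)
(-15106/(-9174) - 20552) + s(39) = (-15106/(-9174) - 20552) + I*√91 = (-15106*(-1/9174) - 20552) + I*√91 = (7553/4587 - 20552) + I*√91 = -94264471/4587 + I*√91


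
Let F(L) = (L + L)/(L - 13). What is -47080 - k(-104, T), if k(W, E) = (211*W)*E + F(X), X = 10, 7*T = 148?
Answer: 8754596/21 ≈ 4.1689e+5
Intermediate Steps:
T = 148/7 (T = (1/7)*148 = 148/7 ≈ 21.143)
F(L) = 2*L/(-13 + L) (F(L) = (2*L)/(-13 + L) = 2*L/(-13 + L))
k(W, E) = -20/3 + 211*E*W (k(W, E) = (211*W)*E + 2*10/(-13 + 10) = 211*E*W + 2*10/(-3) = 211*E*W + 2*10*(-1/3) = 211*E*W - 20/3 = -20/3 + 211*E*W)
-47080 - k(-104, T) = -47080 - (-20/3 + 211*(148/7)*(-104)) = -47080 - (-20/3 - 3247712/7) = -47080 - 1*(-9743276/21) = -47080 + 9743276/21 = 8754596/21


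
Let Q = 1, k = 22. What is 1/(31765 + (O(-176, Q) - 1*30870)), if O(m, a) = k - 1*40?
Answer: 1/877 ≈ 0.0011403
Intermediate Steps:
O(m, a) = -18 (O(m, a) = 22 - 1*40 = 22 - 40 = -18)
1/(31765 + (O(-176, Q) - 1*30870)) = 1/(31765 + (-18 - 1*30870)) = 1/(31765 + (-18 - 30870)) = 1/(31765 - 30888) = 1/877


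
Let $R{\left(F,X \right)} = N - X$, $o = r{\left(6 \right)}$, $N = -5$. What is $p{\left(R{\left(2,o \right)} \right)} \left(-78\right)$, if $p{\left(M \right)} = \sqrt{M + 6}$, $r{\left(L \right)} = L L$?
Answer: $- 78 i \sqrt{35} \approx - 461.45 i$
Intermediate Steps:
$r{\left(L \right)} = L^{2}$
$o = 36$ ($o = 6^{2} = 36$)
$R{\left(F,X \right)} = -5 - X$
$p{\left(M \right)} = \sqrt{6 + M}$
$p{\left(R{\left(2,o \right)} \right)} \left(-78\right) = \sqrt{6 - 41} \left(-78\right) = \sqrt{-35} \left(-78\right) = i \sqrt{35} \left(-78\right) = - 78 i \sqrt{35}$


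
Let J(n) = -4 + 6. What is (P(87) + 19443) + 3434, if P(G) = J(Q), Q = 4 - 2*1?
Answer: 22879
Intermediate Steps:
Q = 2 (Q = 4 - 2 = 2)
J(n) = 2
P(G) = 2
(P(87) + 19443) + 3434 = (2 + 19443) + 3434 = 19445 + 3434 = 22879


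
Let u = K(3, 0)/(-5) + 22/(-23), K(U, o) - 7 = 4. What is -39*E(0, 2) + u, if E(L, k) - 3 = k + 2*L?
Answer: -22788/115 ≈ -198.16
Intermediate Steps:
K(U, o) = 11 (K(U, o) = 7 + 4 = 11)
E(L, k) = 3 + k + 2*L (E(L, k) = 3 + (k + 2*L) = 3 + k + 2*L)
u = -363/115 (u = 11/(-5) + 22/(-23) = 11*(-1/5) + 22*(-1/23) = -11/5 - 22/23 = -363/115 ≈ -3.1565)
-39*E(0, 2) + u = -39*(3 + 2 + 2*0) - 363/115 = -39*(3 + 2 + 0) - 363/115 = -39*5 - 363/115 = -195 - 363/115 = -22788/115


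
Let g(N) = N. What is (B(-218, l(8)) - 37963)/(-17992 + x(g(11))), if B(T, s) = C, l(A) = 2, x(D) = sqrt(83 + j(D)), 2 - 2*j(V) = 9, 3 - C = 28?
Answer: 1366960192/647423969 + 37988*sqrt(318)/647423969 ≈ 2.1124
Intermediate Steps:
C = -25 (C = 3 - 1*28 = 3 - 28 = -25)
j(V) = -7/2 (j(V) = 1 - 1/2*9 = 1 - 9/2 = -7/2)
x(D) = sqrt(318)/2 (x(D) = sqrt(83 - 7/2) = sqrt(159/2) = sqrt(318)/2)
B(T, s) = -25
(B(-218, l(8)) - 37963)/(-17992 + x(g(11))) = (-25 - 37963)/(-17992 + sqrt(318)/2) = -37988/(-17992 + sqrt(318)/2)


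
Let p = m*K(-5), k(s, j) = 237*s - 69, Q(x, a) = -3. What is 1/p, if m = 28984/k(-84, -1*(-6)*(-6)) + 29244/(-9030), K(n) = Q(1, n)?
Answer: 10021795/140988818 ≈ 0.071082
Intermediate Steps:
K(n) = -3
k(s, j) = -69 + 237*s
m = -140988818/30065385 (m = 28984/(-69 + 237*(-84)) + 29244/(-9030) = 28984/(-69 - 19908) + 29244*(-1/9030) = 28984/(-19977) - 4874/1505 = 28984*(-1/19977) - 4874/1505 = -28984/19977 - 4874/1505 = -140988818/30065385 ≈ -4.6894)
p = 140988818/10021795 (p = -140988818/30065385*(-3) = 140988818/10021795 ≈ 14.068)
1/p = 1/(140988818/10021795) = 10021795/140988818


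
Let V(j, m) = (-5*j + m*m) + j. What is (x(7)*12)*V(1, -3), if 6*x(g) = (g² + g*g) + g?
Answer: 1050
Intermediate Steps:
x(g) = g²/3 + g/6 (x(g) = ((g² + g*g) + g)/6 = ((g² + g²) + g)/6 = (2*g² + g)/6 = (g + 2*g²)/6 = g²/3 + g/6)
V(j, m) = m² - 4*j (V(j, m) = (-5*j + m²) + j = (m² - 5*j) + j = m² - 4*j)
(x(7)*12)*V(1, -3) = (((⅙)*7*(1 + 2*7))*12)*((-3)² - 4*1) = (((⅙)*7*(1 + 14))*12)*(9 - 4) = (((⅙)*7*15)*12)*5 = ((35/2)*12)*5 = 210*5 = 1050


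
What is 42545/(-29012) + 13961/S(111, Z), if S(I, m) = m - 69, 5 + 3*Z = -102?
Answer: -614234363/4554884 ≈ -134.85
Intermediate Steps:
Z = -107/3 (Z = -5/3 + (1/3)*(-102) = -5/3 - 34 = -107/3 ≈ -35.667)
S(I, m) = -69 + m
42545/(-29012) + 13961/S(111, Z) = 42545/(-29012) + 13961/(-69 - 107/3) = 42545*(-1/29012) + 13961/(-314/3) = -42545/29012 + 13961*(-3/314) = -42545/29012 - 41883/314 = -614234363/4554884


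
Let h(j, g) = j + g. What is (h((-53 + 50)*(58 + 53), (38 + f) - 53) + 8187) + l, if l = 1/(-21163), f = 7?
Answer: 166044897/21163 ≈ 7846.0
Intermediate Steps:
h(j, g) = g + j
l = -1/21163 ≈ -4.7252e-5
(h((-53 + 50)*(58 + 53), (38 + f) - 53) + 8187) + l = ((((38 + 7) - 53) + (-53 + 50)*(58 + 53)) + 8187) - 1/21163 = (((45 - 53) - 3*111) + 8187) - 1/21163 = ((-8 - 333) + 8187) - 1/21163 = (-341 + 8187) - 1/21163 = 7846 - 1/21163 = 166044897/21163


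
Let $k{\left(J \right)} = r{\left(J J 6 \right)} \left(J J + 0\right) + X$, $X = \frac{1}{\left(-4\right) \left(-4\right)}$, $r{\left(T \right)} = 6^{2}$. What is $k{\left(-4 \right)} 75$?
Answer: $\frac{691275}{16} \approx 43205.0$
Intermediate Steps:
$r{\left(T \right)} = 36$
$X = \frac{1}{16} \approx 0.0625$
$k{\left(J \right)} = \frac{1}{16} + 36 J^{2}$ ($k{\left(J \right)} = 36 \left(J J + 0\right) + \frac{1}{16} = 36 \left(J^{2} + 0\right) + \frac{1}{16} = 36 J^{2} + \frac{1}{16} = \frac{1}{16} + 36 J^{2}$)
$k{\left(-4 \right)} 75 = \left(\frac{1}{16} + 36 \left(-4\right)^{2}\right) 75 = \left(\frac{1}{16} + 36 \cdot 16\right) 75 = \left(\frac{1}{16} + 576\right) 75 = \frac{9217}{16} \cdot 75 = \frac{691275}{16}$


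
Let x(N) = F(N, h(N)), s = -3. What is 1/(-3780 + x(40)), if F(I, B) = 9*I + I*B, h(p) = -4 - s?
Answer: -1/3460 ≈ -0.00028902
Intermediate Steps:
h(p) = -1 (h(p) = -4 - 1*(-3) = -4 + 3 = -1)
F(I, B) = 9*I + B*I
x(N) = 8*N (x(N) = N*(9 - 1) = N*8 = 8*N)
1/(-3780 + x(40)) = 1/(-3780 + 8*40) = 1/(-3780 + 320) = 1/(-3460) = -1/3460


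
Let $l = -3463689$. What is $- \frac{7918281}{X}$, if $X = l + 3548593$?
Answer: $- \frac{7918281}{84904} \approx -93.262$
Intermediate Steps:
$X = 84904$ ($X = -3463689 + 3548593 = 84904$)
$- \frac{7918281}{X} = - \frac{7918281}{84904}$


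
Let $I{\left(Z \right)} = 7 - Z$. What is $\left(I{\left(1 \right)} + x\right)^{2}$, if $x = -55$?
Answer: $2401$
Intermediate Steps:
$\left(I{\left(1 \right)} + x\right)^{2} = \left(\left(7 - 1\right) - 55\right)^{2} = \left(6 - 55\right)^{2} = \left(-49\right)^{2} = 2401$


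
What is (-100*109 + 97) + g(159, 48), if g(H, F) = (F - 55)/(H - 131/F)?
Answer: -81033639/7501 ≈ -10803.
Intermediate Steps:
g(H, F) = (-55 + F)/(H - 131/F)
(-100*109 + 97) + g(159, 48) = (-100*109 + 97) + 48*(-55 + 48)/(-131 + 48*159) = (-10900 + 97) + 48*(-7)/(-131 + 7632) = -10803 + 48*(-7)/7501 = -10803 + 48*(1/7501)*(-7) = -10803 - 336/7501 = -81033639/7501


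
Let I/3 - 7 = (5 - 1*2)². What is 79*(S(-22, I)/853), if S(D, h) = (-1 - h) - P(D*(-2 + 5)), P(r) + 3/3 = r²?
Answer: -347916/853 ≈ -407.87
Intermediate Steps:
P(r) = -1 + r²
I = 48 (I = 21 + 3*(5 - 1*2)² = 21 + 3*(5 - 2)² = 21 + 3*3² = 21 + 3*9 = 21 + 27 = 48)
S(D, h) = -h - 9*D² (S(D, h) = (-1 - h) - (-1 + (D*(-2 + 5))²) = (-1 - h) - (-1 + (D*3)²) = (-1 - h) - (-1 + (3*D)²) = (-1 - h) - (-1 + 9*D²) = (-1 - h) + (1 - 9*D²) = -h - 9*D²)
79*(S(-22, I)/853) = 79*((-1*48 - 9*(-22)²)/853) = 79*((-48 - 9*484)*(1/853)) = 79*((-48 - 4356)*(1/853)) = 79*(-4404*1/853) = 79*(-4404/853) = -347916/853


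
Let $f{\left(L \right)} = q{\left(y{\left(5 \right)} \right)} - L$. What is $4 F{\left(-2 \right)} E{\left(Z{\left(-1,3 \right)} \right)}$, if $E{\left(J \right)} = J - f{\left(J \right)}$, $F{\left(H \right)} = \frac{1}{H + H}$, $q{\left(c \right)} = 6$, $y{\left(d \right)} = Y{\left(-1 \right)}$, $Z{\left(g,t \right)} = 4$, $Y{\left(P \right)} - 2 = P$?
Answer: $-2$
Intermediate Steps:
$Y{\left(P \right)} = 2 + P$
$y{\left(d \right)} = 1$ ($y{\left(d \right)} = 2 - 1 = 1$)
$f{\left(L \right)} = 6 - L$
$F{\left(H \right)} = \frac{1}{2 H}$
$E{\left(J \right)} = -6 + 2 J$ ($E{\left(J \right)} = J - \left(6 - J\right) = J + \left(-6 + J\right) = -6 + 2 J$)
$4 F{\left(-2 \right)} E{\left(Z{\left(-1,3 \right)} \right)} = 4 \frac{1}{2 \left(-2\right)} \left(-6 + 2 \cdot 4\right) = 4 \cdot \frac{1}{2} \left(- \frac{1}{2}\right) \left(-6 + 8\right) = 4 \left(- \frac{1}{4}\right) 2 = \left(-1\right) 2 = -2$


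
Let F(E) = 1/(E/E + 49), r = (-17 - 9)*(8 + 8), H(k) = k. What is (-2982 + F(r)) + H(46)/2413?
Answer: -359773587/120650 ≈ -2982.0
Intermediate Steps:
r = -416 (r = -26*16 = -416)
F(E) = 1/50 (F(E) = 1/(1 + 49) = 1/50)
(-2982 + F(r)) + H(46)/2413 = (-2982 + 1/50) + 46/2413 = -149099/50 + 46*(1/2413) = -149099/50 + 46/2413 = -359773587/120650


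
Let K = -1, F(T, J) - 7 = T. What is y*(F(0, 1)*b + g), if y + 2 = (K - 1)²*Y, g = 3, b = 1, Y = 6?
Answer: 220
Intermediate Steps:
F(T, J) = 7 + T
y = 22 (y = -2 + (-1 - 1)²*6 = -2 + (-2)²*6 = -2 + 4*6 = -2 + 24 = 22)
y*(F(0, 1)*b + g) = 22*((7 + 0)*1 + 3) = 22*(7*1 + 3) = 22*(7 + 3) = 22*10 = 220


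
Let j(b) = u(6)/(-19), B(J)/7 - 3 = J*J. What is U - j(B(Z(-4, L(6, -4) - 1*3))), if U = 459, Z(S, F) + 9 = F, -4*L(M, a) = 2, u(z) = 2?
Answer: 8723/19 ≈ 459.11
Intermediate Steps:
L(M, a) = -½ (L(M, a) = -¼*2 = -½)
Z(S, F) = -9 + F
B(J) = 21 + 7*J² (B(J) = 21 + 7*(J*J) = 21 + 7*J²)
j(b) = -2/19 (j(b) = 2/(-19) = 2*(-1/19) = -2/19)
U - j(B(Z(-4, L(6, -4) - 1*3))) = 459 - 1*(-2/19) = 459 + 2/19 = 8723/19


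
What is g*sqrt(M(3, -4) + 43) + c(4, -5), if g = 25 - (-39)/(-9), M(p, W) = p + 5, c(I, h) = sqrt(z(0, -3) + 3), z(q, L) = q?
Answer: sqrt(3) + 62*sqrt(51)/3 ≈ 149.32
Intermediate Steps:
c(I, h) = sqrt(3) (c(I, h) = sqrt(0 + 3) = sqrt(3))
M(p, W) = 5 + p
g = 62/3 (g = 25 - (-39)*(-1)/9 = 25 - 1*13/3 = 25 - 13/3 = 62/3 ≈ 20.667)
g*sqrt(M(3, -4) + 43) + c(4, -5) = 62*sqrt((5 + 3) + 43)/3 + sqrt(3) = 62*sqrt(8 + 43)/3 + sqrt(3) = 62*sqrt(51)/3 + sqrt(3) = sqrt(3) + 62*sqrt(51)/3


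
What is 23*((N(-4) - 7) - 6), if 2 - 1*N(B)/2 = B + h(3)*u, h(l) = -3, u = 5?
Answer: 667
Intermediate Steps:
N(B) = 34 - 2*B (N(B) = 4 - 2*(B - 3*5) = 4 - 2*(B - 15) = 4 - 2*(-15 + B) = 4 + (30 - 2*B) = 34 - 2*B)
23*((N(-4) - 7) - 6) = 23*(((34 - 2*(-4)) - 7) - 6) = 23*(((34 + 8) - 7) - 6) = 23*((42 - 7) - 6) = 23*(35 - 6) = 23*29 = 667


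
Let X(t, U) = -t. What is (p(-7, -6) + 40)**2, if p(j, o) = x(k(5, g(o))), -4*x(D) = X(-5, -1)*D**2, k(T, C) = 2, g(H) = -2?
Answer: 1225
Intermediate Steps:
x(D) = -5*D**2/4 (x(D) = -(-1*(-5))*D**2/4 = -5*D**2/4)
p(j, o) = -5 (p(j, o) = -5/4*2**2 = -5/4*4 = -5)
(p(-7, -6) + 40)**2 = (-5 + 40)**2 = 35**2 = 1225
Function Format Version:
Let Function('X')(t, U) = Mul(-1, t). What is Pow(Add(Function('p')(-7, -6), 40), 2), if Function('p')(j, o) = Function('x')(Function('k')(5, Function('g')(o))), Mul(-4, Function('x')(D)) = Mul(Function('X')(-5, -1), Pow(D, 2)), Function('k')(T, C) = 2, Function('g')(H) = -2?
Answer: 1225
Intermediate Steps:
Function('x')(D) = Mul(Rational(-5, 4), Pow(D, 2)) (Function('x')(D) = Mul(Rational(-1, 4), Mul(Mul(-1, -5), Pow(D, 2))) = Mul(Rational(-1, 4), Mul(5, Pow(D, 2))) = Mul(Rational(-5, 4), Pow(D, 2)))
Function('p')(j, o) = -5 (Function('p')(j, o) = Mul(Rational(-5, 4), Pow(2, 2)) = Mul(Rational(-5, 4), 4) = -5)
Pow(Add(Function('p')(-7, -6), 40), 2) = Pow(Add(-5, 40), 2) = Pow(35, 2) = 1225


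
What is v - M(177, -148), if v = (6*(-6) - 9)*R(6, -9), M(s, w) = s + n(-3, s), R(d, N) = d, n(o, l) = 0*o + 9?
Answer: -456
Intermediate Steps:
n(o, l) = 9 (n(o, l) = 0 + 9 = 9)
M(s, w) = 9 + s (M(s, w) = s + 9 = 9 + s)
v = -270 (v = (6*(-6) - 9)*6 = (-36 - 9)*6 = -45*6 = -270)
v - M(177, -148) = -270 - (9 + 177) = -270 - 1*186 = -270 - 186 = -456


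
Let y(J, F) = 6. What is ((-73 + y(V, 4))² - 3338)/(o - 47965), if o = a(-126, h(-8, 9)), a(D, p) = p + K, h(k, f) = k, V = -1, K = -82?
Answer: -1151/48055 ≈ -0.023952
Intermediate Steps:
a(D, p) = -82 + p (a(D, p) = p - 82 = -82 + p)
o = -90 (o = -82 - 8 = -90)
((-73 + y(V, 4))² - 3338)/(o - 47965) = ((-73 + 6)² - 3338)/(-90 - 47965) = ((-67)² - 3338)/(-48055) = (4489 - 3338)*(-1/48055) = 1151*(-1/48055) = -1151/48055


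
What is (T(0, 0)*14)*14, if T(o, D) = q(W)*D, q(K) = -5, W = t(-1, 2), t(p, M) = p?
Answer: 0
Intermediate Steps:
W = -1
T(o, D) = -5*D
(T(0, 0)*14)*14 = (-5*0*14)*14 = (0*14)*14 = 0*14 = 0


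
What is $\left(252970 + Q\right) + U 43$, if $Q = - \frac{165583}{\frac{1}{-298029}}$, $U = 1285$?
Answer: $49348844132$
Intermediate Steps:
$Q = 49348535907$ ($Q = - \frac{165583}{- \frac{1}{298029}} = \left(-165583\right) \left(-298029\right) = 49348535907$)
$\left(252970 + Q\right) + U 43 = \left(252970 + 49348535907\right) + 1285 \cdot 43 = 49348788877 + 55255 = 49348844132$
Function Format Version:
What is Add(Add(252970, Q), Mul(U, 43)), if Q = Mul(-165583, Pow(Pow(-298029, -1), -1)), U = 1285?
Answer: 49348844132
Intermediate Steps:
Q = 49348535907 (Q = Mul(-165583, Pow(Rational(-1, 298029), -1)) = Mul(-165583, -298029) = 49348535907)
Add(Add(252970, Q), Mul(U, 43)) = Add(Add(252970, 49348535907), Mul(1285, 43)) = Add(49348788877, 55255) = 49348844132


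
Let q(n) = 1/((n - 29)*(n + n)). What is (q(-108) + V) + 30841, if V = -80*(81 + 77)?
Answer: 538603993/29592 ≈ 18201.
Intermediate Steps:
V = -12640 (V = -80*158 = -12640)
q(n) = 1/(2*n*(-29 + n)) (q(n) = 1/((-29 + n)*(2*n)) = 1/(2*n*(-29 + n)))
(q(-108) + V) + 30841 = ((½)/(-108*(-29 - 108)) - 12640) + 30841 = ((½)*(-1/108)/(-137) - 12640) + 30841 = ((½)*(-1/108)*(-1/137) - 12640) + 30841 = (1/29592 - 12640) + 30841 = -374042879/29592 + 30841 = 538603993/29592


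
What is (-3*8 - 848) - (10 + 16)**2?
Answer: -1548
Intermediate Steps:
(-3*8 - 848) - (10 + 16)**2 = (-24 - 848) - 1*26**2 = -872 - 1*676 = -872 - 676 = -1548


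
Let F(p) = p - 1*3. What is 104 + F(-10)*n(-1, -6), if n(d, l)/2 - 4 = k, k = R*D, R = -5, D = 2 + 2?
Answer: 520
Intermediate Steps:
D = 4
F(p) = -3 + p (F(p) = p - 3 = -3 + p)
k = -20 (k = -5*4 = -20)
n(d, l) = -32 (n(d, l) = 8 + 2*(-20) = 8 - 40 = -32)
104 + F(-10)*n(-1, -6) = 104 + (-3 - 10)*(-32) = 104 - 13*(-32) = 104 + 416 = 520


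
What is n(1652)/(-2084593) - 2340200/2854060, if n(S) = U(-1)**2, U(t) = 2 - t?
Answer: -243919511257/297477674879 ≈ -0.81996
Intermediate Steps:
n(S) = 9 (n(S) = (2 - 1*(-1))**2 = (2 + 1)**2 = 3**2 = 9)
n(1652)/(-2084593) - 2340200/2854060 = 9/(-2084593) - 2340200/2854060 = 9*(-1/2084593) - 2340200*1/2854060 = -9/2084593 - 117010/142703 = -243919511257/297477674879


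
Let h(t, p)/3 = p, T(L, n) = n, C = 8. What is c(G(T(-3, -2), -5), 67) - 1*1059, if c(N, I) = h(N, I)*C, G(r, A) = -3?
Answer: 549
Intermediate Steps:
h(t, p) = 3*p
c(N, I) = 24*I (c(N, I) = (3*I)*8 = 24*I)
c(G(T(-3, -2), -5), 67) - 1*1059 = 24*67 - 1*1059 = 1608 - 1059 = 549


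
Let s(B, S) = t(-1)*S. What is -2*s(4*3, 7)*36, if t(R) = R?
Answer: 504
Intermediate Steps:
s(B, S) = -S
-2*s(4*3, 7)*36 = -(-2)*7*36 = -2*(-7)*36 = 14*36 = 504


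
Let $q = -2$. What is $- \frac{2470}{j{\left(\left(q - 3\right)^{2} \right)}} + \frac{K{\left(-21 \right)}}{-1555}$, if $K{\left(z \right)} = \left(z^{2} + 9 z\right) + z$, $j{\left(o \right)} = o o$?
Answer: $- \frac{159409}{38875} \approx -4.1006$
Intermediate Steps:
$j{\left(o \right)} = o^{2}$
$K{\left(z \right)} = z^{2} + 10 z$
$- \frac{2470}{j{\left(\left(q - 3\right)^{2} \right)}} + \frac{K{\left(-21 \right)}}{-1555} = - \frac{2470}{\left(\left(-2 - 3\right)^{2}\right)^{2}} + \frac{\left(-21\right) \left(10 - 21\right)}{-1555} = - \frac{2470}{\left(\left(-5\right)^{2}\right)^{2}} + \left(-21\right) \left(-11\right) \left(- \frac{1}{1555}\right) = - \frac{2470}{25^{2}} + 231 \left(- \frac{1}{1555}\right) = - \frac{2470}{625} - \frac{231}{1555} = \left(-2470\right) \frac{1}{625} - \frac{231}{1555} = - \frac{494}{125} - \frac{231}{1555} = - \frac{159409}{38875}$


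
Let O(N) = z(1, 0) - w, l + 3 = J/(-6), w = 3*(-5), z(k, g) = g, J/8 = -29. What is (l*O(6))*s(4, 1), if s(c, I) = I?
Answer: 535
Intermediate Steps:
J = -232 (J = 8*(-29) = -232)
w = -15
l = 107/3 (l = -3 - 232/(-6) = -3 - 232*(-1/6) = -3 + 116/3 = 107/3 ≈ 35.667)
O(N) = 15 (O(N) = 0 - 1*(-15) = 0 + 15 = 15)
(l*O(6))*s(4, 1) = ((107/3)*15)*1 = 535*1 = 535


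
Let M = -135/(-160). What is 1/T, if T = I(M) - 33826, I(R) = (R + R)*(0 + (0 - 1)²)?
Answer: -16/541189 ≈ -2.9565e-5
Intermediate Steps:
M = 27/32 (M = -135*(-1/160) = 27/32 ≈ 0.84375)
I(R) = 2*R (I(R) = (2*R)*(0 + (-1)²) = (2*R)*(0 + 1) = (2*R)*1 = 2*R)
T = -541189/16 (T = 2*(27/32) - 33826 = 27/16 - 33826 = -541189/16 ≈ -33824.)
1/T = 1/(-541189/16) = -16/541189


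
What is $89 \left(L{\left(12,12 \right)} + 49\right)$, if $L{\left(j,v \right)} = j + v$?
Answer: $6497$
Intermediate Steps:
$89 \left(L{\left(12,12 \right)} + 49\right) = 89 \left(\left(12 + 12\right) + 49\right) = 89 \left(24 + 49\right) = 89 \cdot 73 = 6497$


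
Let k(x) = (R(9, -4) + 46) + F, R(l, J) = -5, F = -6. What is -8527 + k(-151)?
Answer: -8492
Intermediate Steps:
k(x) = 35 (k(x) = (-5 + 46) - 6 = 41 - 6 = 35)
-8527 + k(-151) = -8527 + 35 = -8492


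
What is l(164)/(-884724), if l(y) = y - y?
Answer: 0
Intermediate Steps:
l(y) = 0
l(164)/(-884724) = 0/(-884724) = 0*(-1/884724) = 0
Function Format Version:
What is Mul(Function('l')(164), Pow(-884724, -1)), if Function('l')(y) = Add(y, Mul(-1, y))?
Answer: 0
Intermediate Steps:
Function('l')(y) = 0
Mul(Function('l')(164), Pow(-884724, -1)) = Mul(0, Pow(-884724, -1)) = Mul(0, Rational(-1, 884724)) = 0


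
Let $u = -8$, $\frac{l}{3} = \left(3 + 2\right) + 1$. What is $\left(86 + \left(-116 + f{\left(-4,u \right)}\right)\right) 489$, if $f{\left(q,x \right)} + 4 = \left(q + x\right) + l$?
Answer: $-13692$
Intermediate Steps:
$l = 18$ ($l = 3 \left(\left(3 + 2\right) + 1\right) = 3 \left(5 + 1\right) = 3 \cdot 6 = 18$)
$f{\left(q,x \right)} = 14 + q + x$ ($f{\left(q,x \right)} = -4 + \left(\left(q + x\right) + 18\right) = -4 + \left(18 + q + x\right) = 14 + q + x$)
$\left(86 + \left(-116 + f{\left(-4,u \right)}\right)\right) 489 = \left(86 - 114\right) 489 = \left(-28\right) 489 = -13692$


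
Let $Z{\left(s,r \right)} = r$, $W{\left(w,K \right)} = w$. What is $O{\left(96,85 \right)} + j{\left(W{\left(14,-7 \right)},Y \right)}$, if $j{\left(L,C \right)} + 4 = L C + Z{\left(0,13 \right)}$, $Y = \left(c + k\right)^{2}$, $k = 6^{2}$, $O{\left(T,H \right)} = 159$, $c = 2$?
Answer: $20384$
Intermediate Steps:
$k = 36$
$Y = 1444$ ($Y = \left(2 + 36\right)^{2} = 38^{2} = 1444$)
$j{\left(L,C \right)} = 9 + C L$ ($j{\left(L,C \right)} = -4 + \left(L C + 13\right) = -4 + \left(C L + 13\right) = -4 + \left(13 + C L\right) = 9 + C L$)
$O{\left(96,85 \right)} + j{\left(W{\left(14,-7 \right)},Y \right)} = 159 + \left(9 + 1444 \cdot 14\right) = 159 + \left(9 + 20216\right) = 159 + 20225 = 20384$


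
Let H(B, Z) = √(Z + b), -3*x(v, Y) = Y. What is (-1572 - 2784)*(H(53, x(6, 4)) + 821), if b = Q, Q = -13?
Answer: -3576276 - 1452*I*√129 ≈ -3.5763e+6 - 16492.0*I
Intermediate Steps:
b = -13
x(v, Y) = -Y/3
H(B, Z) = √(-13 + Z) (H(B, Z) = √(Z - 13) = √(-13 + Z))
(-1572 - 2784)*(H(53, x(6, 4)) + 821) = (-1572 - 2784)*(√(-13 - ⅓*4) + 821) = -4356*(√(-13 - 4/3) + 821) = -4356*(√(-43/3) + 821) = -4356*(I*√129/3 + 821) = -4356*(821 + I*√129/3) = -3576276 - 1452*I*√129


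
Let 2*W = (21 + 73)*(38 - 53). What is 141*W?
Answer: -99405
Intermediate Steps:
W = -705 (W = ((21 + 73)*(38 - 53))/2 = (94*(-15))/2 = (1/2)*(-1410) = -705)
141*W = 141*(-705) = -99405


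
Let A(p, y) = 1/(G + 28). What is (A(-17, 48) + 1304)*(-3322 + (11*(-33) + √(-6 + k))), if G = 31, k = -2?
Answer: -283512845/59 + 153874*I*√2/59 ≈ -4.8053e+6 + 3688.3*I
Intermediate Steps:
A(p, y) = 1/59 (A(p, y) = 1/(31 + 28) = 1/59)
(A(-17, 48) + 1304)*(-3322 + (11*(-33) + √(-6 + k))) = (1/59 + 1304)*(-3322 + (11*(-33) + √(-6 - 2))) = 76937*(-3322 + (-363 + √(-8)))/59 = 76937*(-3322 + (-363 + 2*I*√2))/59 = 76937*(-3685 + 2*I*√2)/59 = -283512845/59 + 153874*I*√2/59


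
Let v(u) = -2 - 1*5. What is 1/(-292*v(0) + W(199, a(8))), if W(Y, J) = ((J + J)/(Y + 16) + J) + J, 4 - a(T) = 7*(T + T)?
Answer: 215/392804 ≈ 0.00054735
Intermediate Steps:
v(u) = -7 (v(u) = -2 - 5 = -7)
a(T) = 4 - 14*T (a(T) = 4 - 7*(T + T) = 4 - 7*2*T = 4 - 14*T)
W(Y, J) = 2*J + 2*J/(16 + Y) (W(Y, J) = ((2*J)/(16 + Y) + J) + J = (2*J/(16 + Y) + J) + J = (J + 2*J/(16 + Y)) + J = 2*J + 2*J/(16 + Y))
1/(-292*v(0) + W(199, a(8))) = 1/(-292*(-7) + 2*(4 - 14*8)*(17 + 199)/(16 + 199)) = 1/(2044 + 2*(4 - 112)*216/215) = 1/(2044 + 2*(-108)*(1/215)*216) = 1/(2044 - 46656/215) = 1/(392804/215) = 215/392804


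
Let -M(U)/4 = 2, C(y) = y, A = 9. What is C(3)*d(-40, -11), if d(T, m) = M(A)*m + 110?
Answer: 594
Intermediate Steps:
M(U) = -8 (M(U) = -4*2 = -8)
d(T, m) = 110 - 8*m (d(T, m) = -8*m + 110 = 110 - 8*m)
C(3)*d(-40, -11) = 3*(110 - 8*(-11)) = 3*(110 + 88) = 3*198 = 594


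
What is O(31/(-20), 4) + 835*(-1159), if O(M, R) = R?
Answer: -967761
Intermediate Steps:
O(31/(-20), 4) + 835*(-1159) = 4 + 835*(-1159) = 4 - 967765 = -967761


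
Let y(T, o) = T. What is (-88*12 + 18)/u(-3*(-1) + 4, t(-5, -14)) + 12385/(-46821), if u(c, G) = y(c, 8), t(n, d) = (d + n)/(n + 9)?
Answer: -48686893/327747 ≈ -148.55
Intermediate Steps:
t(n, d) = (d + n)/(9 + n)
u(c, G) = c
(-88*12 + 18)/u(-3*(-1) + 4, t(-5, -14)) + 12385/(-46821) = (-88*12 + 18)/(-3*(-1) + 4) + 12385/(-46821) = (-1056 + 18)/(3 + 4) + 12385*(-1/46821) = -1038/7 - 12385/46821 = -48686893/327747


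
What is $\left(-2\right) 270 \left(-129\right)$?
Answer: $69660$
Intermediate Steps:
$\left(-2\right) 270 \left(-129\right) = \left(-540\right) \left(-129\right) = 69660$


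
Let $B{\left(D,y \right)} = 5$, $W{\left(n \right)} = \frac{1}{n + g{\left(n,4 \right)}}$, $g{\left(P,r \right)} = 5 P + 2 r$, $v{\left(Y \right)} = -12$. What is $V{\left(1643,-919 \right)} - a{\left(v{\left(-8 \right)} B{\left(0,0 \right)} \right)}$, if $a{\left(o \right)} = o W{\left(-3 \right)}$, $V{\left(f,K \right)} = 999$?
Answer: $993$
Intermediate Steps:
$g{\left(P,r \right)} = 2 r + 5 P$
$W{\left(n \right)} = \frac{1}{8 + 6 n}$ ($W{\left(n \right)} = \frac{1}{n + \left(2 \cdot 4 + 5 n\right)} = \frac{1}{n + \left(8 + 5 n\right)} = \frac{1}{8 + 6 n}$)
$a{\left(o \right)} = - \frac{o}{10}$ ($a{\left(o \right)} = o \frac{1}{2 \left(4 + 3 \left(-3\right)\right)} = o \frac{1}{2 \left(4 - 9\right)} = o \frac{1}{2 \left(-5\right)} = o \frac{1}{2} \left(- \frac{1}{5}\right) = o \left(- \frac{1}{10}\right) = - \frac{o}{10}$)
$V{\left(1643,-919 \right)} - a{\left(v{\left(-8 \right)} B{\left(0,0 \right)} \right)} = 999 - - \frac{\left(-12\right) 5}{10} = 999 - \left(- \frac{1}{10}\right) \left(-60\right) = 999 - 6 = 993$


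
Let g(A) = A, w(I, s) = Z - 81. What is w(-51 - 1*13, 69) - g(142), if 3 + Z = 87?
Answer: -139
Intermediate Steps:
Z = 84 (Z = -3 + 87 = 84)
w(I, s) = 3 (w(I, s) = 84 - 81 = 3)
w(-51 - 1*13, 69) - g(142) = 3 - 1*142 = 3 - 142 = -139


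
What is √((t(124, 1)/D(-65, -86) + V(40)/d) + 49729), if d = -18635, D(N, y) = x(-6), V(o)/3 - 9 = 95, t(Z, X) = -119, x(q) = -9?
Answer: 2*√38865687060230/55905 ≈ 223.03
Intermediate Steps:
V(o) = 312 (V(o) = 27 + 3*95 = 27 + 285 = 312)
D(N, y) = -9
√((t(124, 1)/D(-65, -86) + V(40)/d) + 49729) = √((-119/(-9) + 312/(-18635)) + 49729) = √((-119*(-⅑) + 312*(-1/18635)) + 49729) = √((119/9 - 312/18635) + 49729) = √(2214757/167715 + 49729) = √(8342513992/167715) = 2*√38865687060230/55905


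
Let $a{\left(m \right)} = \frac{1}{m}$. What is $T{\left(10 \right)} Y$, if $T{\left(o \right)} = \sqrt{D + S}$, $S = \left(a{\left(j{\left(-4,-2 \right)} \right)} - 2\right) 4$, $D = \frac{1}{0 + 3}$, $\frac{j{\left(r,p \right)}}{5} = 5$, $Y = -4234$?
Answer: $- \frac{4234 i \sqrt{1689}}{15} \approx - 11600.0 i$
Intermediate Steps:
$j{\left(r,p \right)} = 25$ ($j{\left(r,p \right)} = 5 \cdot 5 = 25$)
$D = \frac{1}{3} \approx 0.33333$
$S = - \frac{196}{25}$ ($S = \left(\frac{1}{25} - 2\right) 4 = \left(- \frac{49}{25}\right) 4 = - \frac{196}{25} \approx -7.84$)
$T{\left(o \right)} = \frac{i \sqrt{1689}}{15}$ ($T{\left(o \right)} = \sqrt{\frac{1}{3} - \frac{196}{25}} = \sqrt{- \frac{563}{75}} = \frac{i \sqrt{1689}}{15}$)
$T{\left(10 \right)} Y = \frac{i \sqrt{1689}}{15} \left(-4234\right) = - \frac{4234 i \sqrt{1689}}{15}$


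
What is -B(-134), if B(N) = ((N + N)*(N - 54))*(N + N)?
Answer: 13502912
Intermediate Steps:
B(N) = 4*N**2*(-54 + N) (B(N) = ((2*N)*(-54 + N))*(2*N) = (2*N*(-54 + N))*(2*N) = 4*N**2*(-54 + N))
-B(-134) = -4*(-134)**2*(-54 - 134) = -4*17956*(-188) = -1*(-13502912) = 13502912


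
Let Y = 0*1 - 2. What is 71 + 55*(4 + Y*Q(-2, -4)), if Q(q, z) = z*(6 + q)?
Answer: 2051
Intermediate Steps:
Y = -2 (Y = 0 - 2 = -2)
71 + 55*(4 + Y*Q(-2, -4)) = 71 + 55*(4 - (-8)*(6 - 2)) = 71 + 55*(4 - (-8)*4) = 71 + 55*(4 - 2*(-16)) = 71 + 55*(4 + 32) = 71 + 55*36 = 71 + 1980 = 2051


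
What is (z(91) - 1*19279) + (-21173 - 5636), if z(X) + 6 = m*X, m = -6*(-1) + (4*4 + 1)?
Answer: -44001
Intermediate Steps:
m = 23 (m = 6 + (16 + 1) = 6 + 17 = 23)
z(X) = -6 + 23*X
(z(91) - 1*19279) + (-21173 - 5636) = ((-6 + 23*91) - 1*19279) + (-21173 - 5636) = ((-6 + 2093) - 19279) - 26809 = (2087 - 19279) - 26809 = -17192 - 26809 = -44001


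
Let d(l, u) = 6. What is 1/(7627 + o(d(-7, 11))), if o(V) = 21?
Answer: 1/7648 ≈ 0.00013075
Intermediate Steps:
1/(7627 + o(d(-7, 11))) = 1/(7627 + 21) = 1/7648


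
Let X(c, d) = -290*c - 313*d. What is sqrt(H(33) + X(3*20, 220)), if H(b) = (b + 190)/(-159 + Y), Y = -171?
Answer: I*sqrt(9393787590)/330 ≈ 293.7*I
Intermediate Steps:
H(b) = -19/33 - b/330 (H(b) = (b + 190)/(-159 - 171) = (190 + b)/(-330) = (190 + b)*(-1/330) = -19/33 - b/330)
X(c, d) = -313*d - 290*c
sqrt(H(33) + X(3*20, 220)) = sqrt((-19/33 - 1/330*33) + (-313*220 - 870*20)) = sqrt((-19/33 - 1/10) + (-68860 - 290*60)) = sqrt(-223/330 + (-68860 - 17400)) = sqrt(-223/330 - 86260) = sqrt(-28466023/330) = I*sqrt(9393787590)/330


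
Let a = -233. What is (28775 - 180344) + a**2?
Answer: -97280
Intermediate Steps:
(28775 - 180344) + a**2 = (28775 - 180344) + (-233)**2 = -151569 + 54289 = -97280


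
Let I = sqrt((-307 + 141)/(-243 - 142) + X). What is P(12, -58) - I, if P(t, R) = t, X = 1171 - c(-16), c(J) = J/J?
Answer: 12 - 2*sqrt(43371790)/385 ≈ -22.212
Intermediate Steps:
c(J) = 1
X = 1170 (X = 1171 - 1*1 = 1171 - 1 = 1170)
I = 2*sqrt(43371790)/385 (I = sqrt((-307 + 141)/(-243 - 142) + 1170) = sqrt(-166/(-385) + 1170) = sqrt(-166*(-1/385) + 1170) = sqrt(166/385 + 1170) = sqrt(450616/385) = 2*sqrt(43371790)/385 ≈ 34.212)
P(12, -58) - I = 12 - 2*sqrt(43371790)/385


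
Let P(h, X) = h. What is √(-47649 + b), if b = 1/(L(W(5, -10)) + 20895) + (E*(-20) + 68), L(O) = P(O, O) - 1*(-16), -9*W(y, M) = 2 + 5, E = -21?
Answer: I*√104391547985086/47048 ≈ 217.17*I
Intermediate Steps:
W(y, M) = -7/9 (W(y, M) = -(2 + 5)/9 = -⅑*7 = -7/9)
L(O) = 16 + O (L(O) = O - 1*(-16) = O + 16 = 16 + O)
b = 91837705/188192 (b = 1/((16 - 7/9) + 20895) + (-21*(-20) + 68) = 1/(137/9 + 20895) + (420 + 68) = 1/(188192/9) + 488 = 9/188192 + 488 = 91837705/188192 ≈ 488.00)
√(-47649 + b) = √(-47649 + 91837705/188192) = √(-8875322903/188192) = I*√104391547985086/47048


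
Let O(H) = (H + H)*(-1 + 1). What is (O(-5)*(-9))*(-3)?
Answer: 0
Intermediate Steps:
O(H) = 0 (O(H) = (2*H)*0 = 0)
(O(-5)*(-9))*(-3) = (0*(-9))*(-3) = 0*(-3) = 0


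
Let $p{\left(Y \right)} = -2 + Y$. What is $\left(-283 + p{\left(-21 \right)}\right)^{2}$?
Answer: $93636$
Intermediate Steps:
$\left(-283 + p{\left(-21 \right)}\right)^{2} = \left(-283 - 23\right)^{2} = \left(-306\right)^{2} = 93636$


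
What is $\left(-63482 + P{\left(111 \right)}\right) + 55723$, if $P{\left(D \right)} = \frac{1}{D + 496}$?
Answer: $- \frac{4709712}{607} \approx -7759.0$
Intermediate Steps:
$P{\left(D \right)} = \frac{1}{496 + D}$
$\left(-63482 + P{\left(111 \right)}\right) + 55723 = \left(-63482 + \frac{1}{496 + 111}\right) + 55723 = \left(-63482 + \frac{1}{607}\right) + 55723 = - \frac{38533573}{607} + 55723 = - \frac{4709712}{607}$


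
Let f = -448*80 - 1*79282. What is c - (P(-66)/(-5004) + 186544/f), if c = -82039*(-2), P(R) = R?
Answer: 875198327761/5333986 ≈ 1.6408e+5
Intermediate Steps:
c = 164078
f = -115122 (f = -35840 - 79282 = -115122)
c - (P(-66)/(-5004) + 186544/f) = 164078 - (-66/(-5004) + 186544/(-115122)) = 164078 - (-66*(-1/5004) + 186544*(-1/115122)) = 164078 - (11/834 - 93272/57561) = 164078 - 1*(-8572853/5333986) = 164078 + 8572853/5333986 = 875198327761/5333986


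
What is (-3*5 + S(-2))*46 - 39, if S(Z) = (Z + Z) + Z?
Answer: -1005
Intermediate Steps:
S(Z) = 3*Z (S(Z) = 2*Z + Z = 3*Z)
(-3*5 + S(-2))*46 - 39 = (-3*5 + 3*(-2))*46 - 39 = (-15 - 6)*46 - 39 = -21*46 - 39 = -966 - 39 = -1005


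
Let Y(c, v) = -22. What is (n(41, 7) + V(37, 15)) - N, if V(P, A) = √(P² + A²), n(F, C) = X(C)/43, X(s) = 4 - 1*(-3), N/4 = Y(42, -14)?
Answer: 3791/43 + √1594 ≈ 128.09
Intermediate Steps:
N = -88 (N = 4*(-22) = -88)
X(s) = 7 (X(s) = 4 + 3 = 7)
n(F, C) = 7/43
V(P, A) = √(A² + P²)
(n(41, 7) + V(37, 15)) - N = (7/43 + √(15² + 37²)) - 1*(-88) = (7/43 + √(225 + 1369)) + 88 = (7/43 + √1594) + 88 = 3791/43 + √1594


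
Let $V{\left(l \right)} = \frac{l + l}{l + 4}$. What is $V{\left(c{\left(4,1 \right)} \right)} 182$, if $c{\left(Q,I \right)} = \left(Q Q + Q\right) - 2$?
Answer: $\frac{3276}{11} \approx 297.82$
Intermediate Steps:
$c{\left(Q,I \right)} = -2 + Q + Q^{2}$ ($c{\left(Q,I \right)} = \left(Q^{2} + Q\right) - 2 = \left(Q + Q^{2}\right) - 2 = -2 + Q + Q^{2}$)
$V{\left(l \right)} = \frac{2 l}{4 + l}$
$V{\left(c{\left(4,1 \right)} \right)} 182 = \frac{2 \left(-2 + 4 + 4^{2}\right)}{4 + \left(-2 + 4 + 4^{2}\right)} 182 = \frac{2 \left(-2 + 4 + 16\right)}{4 + \left(-2 + 4 + 16\right)} 182 = 2 \cdot 18 \frac{1}{4 + 18} \cdot 182 = 2 \cdot 18 \cdot \frac{1}{22} \cdot 182 = \frac{18}{11} \cdot 182 = \frac{3276}{11}$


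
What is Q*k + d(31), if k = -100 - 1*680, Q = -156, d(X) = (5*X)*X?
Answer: 126485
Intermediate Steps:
d(X) = 5*X²
k = -780 (k = -100 - 680 = -780)
Q*k + d(31) = -156*(-780) + 5*31² = 121680 + 5*961 = 121680 + 4805 = 126485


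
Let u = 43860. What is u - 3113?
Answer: 40747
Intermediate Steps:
u - 3113 = 43860 - 3113 = 40747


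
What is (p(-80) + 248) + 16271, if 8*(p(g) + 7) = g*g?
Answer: 17312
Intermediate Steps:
p(g) = -7 + g²/8 (p(g) = -7 + (g*g)/8 = -7 + g²/8)
(p(-80) + 248) + 16271 = ((-7 + (⅛)*(-80)²) + 248) + 16271 = ((-7 + (⅛)*6400) + 248) + 16271 = ((-7 + 800) + 248) + 16271 = (793 + 248) + 16271 = 1041 + 16271 = 17312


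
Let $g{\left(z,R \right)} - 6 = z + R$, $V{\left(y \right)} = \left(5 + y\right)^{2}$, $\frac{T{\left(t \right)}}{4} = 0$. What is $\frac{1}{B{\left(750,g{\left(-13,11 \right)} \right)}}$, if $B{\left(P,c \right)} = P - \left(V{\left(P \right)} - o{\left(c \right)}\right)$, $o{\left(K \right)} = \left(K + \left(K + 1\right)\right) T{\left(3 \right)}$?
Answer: $- \frac{1}{569275} \approx -1.7566 \cdot 10^{-6}$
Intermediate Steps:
$T{\left(t \right)} = 0$ ($T{\left(t \right)} = 4 \cdot 0 = 0$)
$o{\left(K \right)} = 0$ ($o{\left(K \right)} = \left(K + \left(K + 1\right)\right) 0 = \left(K + \left(1 + K\right)\right) 0 = \left(1 + 2 K\right) 0 = 0$)
$g{\left(z,R \right)} = 6 + R + z$ ($g{\left(z,R \right)} = 6 + \left(z + R\right) = 6 + \left(R + z\right) = 6 + R + z$)
$B{\left(P,c \right)} = P - \left(5 + P\right)^{2}$ ($B{\left(P,c \right)} = P - \left(\left(5 + P\right)^{2} - 0\right) = P - \left(\left(5 + P\right)^{2} + 0\right) = P - \left(5 + P\right)^{2}$)
$\frac{1}{B{\left(750,g{\left(-13,11 \right)} \right)}} = \frac{1}{750 - \left(5 + 750\right)^{2}} = \frac{1}{750 - 755^{2}} = \frac{1}{750 - 570025} = \frac{1}{-569275} = - \frac{1}{569275}$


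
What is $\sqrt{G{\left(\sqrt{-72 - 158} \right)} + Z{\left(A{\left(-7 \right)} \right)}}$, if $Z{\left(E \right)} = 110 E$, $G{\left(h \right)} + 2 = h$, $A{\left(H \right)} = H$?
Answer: $\sqrt{-772 + i \sqrt{230}} \approx 0.2729 + 27.786 i$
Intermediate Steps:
$G{\left(h \right)} = -2 + h$
$\sqrt{G{\left(\sqrt{-72 - 158} \right)} + Z{\left(A{\left(-7 \right)} \right)}} = \sqrt{\left(-2 + \sqrt{-72 - 158}\right) + 110 \left(-7\right)} = \sqrt{\left(-2 + \sqrt{-230}\right) - 770} = \sqrt{\left(-2 + i \sqrt{230}\right) - 770} = \sqrt{-772 + i \sqrt{230}}$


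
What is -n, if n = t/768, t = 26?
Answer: -13/384 ≈ -0.033854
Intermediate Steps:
n = 13/384 (n = 26/768 = (1/768)*26 = 13/384 ≈ 0.033854)
-n = -1*13/384 = -13/384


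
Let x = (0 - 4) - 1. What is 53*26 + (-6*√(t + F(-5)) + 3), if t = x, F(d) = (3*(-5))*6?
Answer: 1381 - 6*I*√95 ≈ 1381.0 - 58.481*I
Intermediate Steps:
F(d) = -90 (F(d) = -15*6 = -90)
x = -5 (x = -4 - 1 = -5)
t = -5
53*26 + (-6*√(t + F(-5)) + 3) = 53*26 + (-6*√(-5 - 90) + 3) = 1378 + (-6*I*√95 + 3) = 1378 + (3 - 6*I*√95) = 1381 - 6*I*√95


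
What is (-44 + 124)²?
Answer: 6400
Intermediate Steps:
(-44 + 124)² = 80² = 6400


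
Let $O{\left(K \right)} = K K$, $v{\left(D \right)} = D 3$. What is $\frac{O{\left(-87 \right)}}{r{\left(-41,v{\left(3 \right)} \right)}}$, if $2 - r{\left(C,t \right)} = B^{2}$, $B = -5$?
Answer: $- \frac{7569}{23} \approx -329.09$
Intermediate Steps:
$v{\left(D \right)} = 3 D$
$r{\left(C,t \right)} = -23$ ($r{\left(C,t \right)} = 2 - \left(-5\right)^{2} = 2 - 25 = -23$)
$O{\left(K \right)} = K^{2}$
$\frac{O{\left(-87 \right)}}{r{\left(-41,v{\left(3 \right)} \right)}} = \frac{\left(-87\right)^{2}}{-23} = 7569 \left(- \frac{1}{23}\right) = - \frac{7569}{23}$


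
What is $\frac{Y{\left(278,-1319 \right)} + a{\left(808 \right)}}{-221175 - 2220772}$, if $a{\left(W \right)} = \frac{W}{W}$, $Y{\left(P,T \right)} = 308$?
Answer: $- \frac{309}{2441947} \approx -0.00012654$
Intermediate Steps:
$a{\left(W \right)} = 1$
$\frac{Y{\left(278,-1319 \right)} + a{\left(808 \right)}}{-221175 - 2220772} = \frac{308 + 1}{-221175 - 2220772} = \frac{309}{-2441947} = 309 \left(- \frac{1}{2441947}\right) = - \frac{309}{2441947}$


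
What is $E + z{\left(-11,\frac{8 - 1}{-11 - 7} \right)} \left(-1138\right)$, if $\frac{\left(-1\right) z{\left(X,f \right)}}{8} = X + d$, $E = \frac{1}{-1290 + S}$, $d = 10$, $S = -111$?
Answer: $- \frac{12754705}{1401} \approx -9104.0$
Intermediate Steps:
$E = - \frac{1}{1401}$ ($E = \frac{1}{-1290 - 111} = \frac{1}{-1401} = - \frac{1}{1401} \approx -0.00071378$)
$z{\left(X,f \right)} = -80 - 8 X$ ($z{\left(X,f \right)} = - 8 \left(X + 10\right) = - 8 \left(10 + X\right) = -80 - 8 X$)
$E + z{\left(-11,\frac{8 - 1}{-11 - 7} \right)} \left(-1138\right) = - \frac{1}{1401} + \left(-80 - -88\right) \left(-1138\right) = - \frac{1}{1401} + \left(-80 + 88\right) \left(-1138\right) = - \frac{1}{1401} + 8 \left(-1138\right) = - \frac{1}{1401} - 9104 = - \frac{12754705}{1401}$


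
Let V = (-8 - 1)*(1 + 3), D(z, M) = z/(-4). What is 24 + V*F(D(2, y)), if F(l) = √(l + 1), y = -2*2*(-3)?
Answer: 24 - 18*√2 ≈ -1.4558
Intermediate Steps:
y = 12 (y = -4*(-3) = 12)
D(z, M) = -z/4 (D(z, M) = z*(-¼) = -z/4)
F(l) = √(1 + l)
V = -36 (V = -9*4 = -36)
24 + V*F(D(2, y)) = 24 - 36*√(1 - ¼*2) = 24 - 36*√(1 - ½) = 24 - 18*√2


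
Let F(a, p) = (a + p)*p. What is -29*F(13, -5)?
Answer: 1160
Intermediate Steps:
F(a, p) = p*(a + p)
-29*F(13, -5) = -(-145)*(13 - 5) = -(-145)*8 = -29*(-40) = 1160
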